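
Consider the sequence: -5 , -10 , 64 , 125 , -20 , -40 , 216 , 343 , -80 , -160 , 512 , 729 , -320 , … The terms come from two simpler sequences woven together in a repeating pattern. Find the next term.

-640

Reading positions in blocks of 4 reveals the pattern AABB — 2 tracks woven together.
Subsequence A is -5, -10, -20, -40, -80, -160, -320, which is geometric, ×2 each step.
Subsequence B is 64, 125, 216, 343, 512, 729, which is consecutive cubes n³ from n = 4.
Position 14 → subsequence A, term 8 = -640.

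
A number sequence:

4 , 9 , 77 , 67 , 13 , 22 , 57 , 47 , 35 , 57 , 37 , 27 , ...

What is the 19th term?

-3

Positions follow the repeating pattern AABB; grouping by letter gives 2 tracks.
Stream A is 4, 9, 13, 22, 35, 57, which is a Fibonacci-like recurrence a_n = a_{n-1} + a_{n-2}.
Stream B is 77, 67, 57, 47, 37, 27, which is arithmetic with common difference −10.
Term 19 comes from stream B (its 9th entry): -3.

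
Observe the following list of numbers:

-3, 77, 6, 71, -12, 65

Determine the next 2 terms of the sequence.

Split by position mod 2 into 2 tracks.
Subsequence A is -3, 6, -12, which is geometric, ×-2 each step.
Subsequence B is 77, 71, 65, which is subtracting 6 each time.
Position 7 falls in subsequence A as its term 4, giving 24.
Term 8 comes from subsequence B (its 4th entry): 59.

24, 59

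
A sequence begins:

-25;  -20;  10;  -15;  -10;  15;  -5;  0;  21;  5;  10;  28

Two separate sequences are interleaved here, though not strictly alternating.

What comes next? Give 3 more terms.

15, 20, 36

Reading positions in blocks of 3 reveals the pattern AAB — 2 tracks woven together.
Subsequence A: -25, -20, -15, -10, -5, 0, 5, 10 — linear: a_n = -30 + 5·n.
Subsequence B: 10, 15, 21, 28 — the triangular numbers T_4, T_5, ….
Term 13 comes from subsequence A (its 9th entry): 15.
Position 14 falls in subsequence A as its term 10, giving 20.
The 15th slot belongs to subsequence B; its 5th term is 36.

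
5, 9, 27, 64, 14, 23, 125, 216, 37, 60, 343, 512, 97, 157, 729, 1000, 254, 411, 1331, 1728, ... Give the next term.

665

Positions follow the repeating pattern AABB; grouping by letter gives 2 tracks.
Track A: 5, 9, 14, 23, 37, 60, 97, 157, 254, 411. A Fibonacci-like recurrence a_n = a_{n-1} + a_{n-2}.
Track B: 27, 64, 125, 216, 343, 512, 729, 1000, 1331, 1728. Perfect cubes starting at 3³.
Position 21 → track A, term 11 = 665.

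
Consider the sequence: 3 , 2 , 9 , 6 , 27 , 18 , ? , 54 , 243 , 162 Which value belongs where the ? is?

81

Positions 1, 3, 5, … form one subsequence and positions 2, 4, 6, … form another.
Track A: 3, 9, 27, ?, 243 (successive powers of 3).
Track B: 2, 6, 18, 54, 162 (geometric, ×3 each step).
Track A's pattern makes the blank 81.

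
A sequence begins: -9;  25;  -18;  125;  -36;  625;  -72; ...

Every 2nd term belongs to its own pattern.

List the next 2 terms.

Taking every 2nd term gives 2 separate tracks.
Subsequence A: -9, -18, -36, -72. Geometric with ratio 2.
Subsequence B: 25, 125, 625. Successive powers of 5.
Position 8 falls in subsequence B as its term 4, giving 3125.
Term 9 comes from subsequence A (its 5th entry): -144.

3125, -144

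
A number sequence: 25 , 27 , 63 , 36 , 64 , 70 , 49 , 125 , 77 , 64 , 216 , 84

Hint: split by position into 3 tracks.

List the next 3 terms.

81, 343, 91

Split by position mod 3 into 3 tracks.
Subsequence A: 25, 36, 49, 64 (the squares 5², 6², 7², …).
Subsequence B: 27, 64, 125, 216 (the cubes 3³, 4³, 5³, …).
Subsequence C: 63, 70, 77, 84 (arithmetic with common difference +7).
Position 13 → subsequence A, term 5 = 81.
Position 14 falls in subsequence B as its term 5, giving 343.
Position 15 falls in subsequence C as its term 5, giving 91.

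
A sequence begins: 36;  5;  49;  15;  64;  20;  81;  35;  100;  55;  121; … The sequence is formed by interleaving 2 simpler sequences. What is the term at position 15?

The terms cycle through 2 interleaved subsequences.
Track A is 36, 49, 64, 81, 100, 121, which is the squares 6², 7², 8², ….
Track B is 5, 15, 20, 35, 55, which is each term equals the sum of the previous two.
Position 15 falls in track A as its term 8, giving 169.

169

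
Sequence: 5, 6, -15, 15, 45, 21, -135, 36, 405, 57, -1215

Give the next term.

Split by position mod 2 into 2 tracks.
Stream A: 5, -15, 45, -135, 405, -1215. Geometric, ×-3 each step.
Stream B: 6, 15, 21, 36, 57. A Fibonacci-like recurrence a_n = a_{n-1} + a_{n-2}.
Term 12 comes from stream B (its 6th entry): 93.

93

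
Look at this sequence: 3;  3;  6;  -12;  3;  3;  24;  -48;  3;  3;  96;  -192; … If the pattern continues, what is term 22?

3

The slot pattern repeats as AABB (period 4), so there are 2 interleaved tracks.
Track A: 3, 3, 3, 3, 3, 3 — the constant sequence 3.
Track B: 6, -12, 24, -48, 96, -192 — multiplying by -2 each time.
The 22nd slot belongs to track A; its 12th term is 3.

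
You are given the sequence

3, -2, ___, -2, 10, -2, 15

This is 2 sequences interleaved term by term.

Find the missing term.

6

Taking every 2nd term gives 2 separate tracks.
Stream A: 3, ?, 10, 15 (the triangular numbers T_2, T_3, …).
Stream B: -2, -2, -2 (constant -2).
The gap is stream A's term 2; the rule gives 6.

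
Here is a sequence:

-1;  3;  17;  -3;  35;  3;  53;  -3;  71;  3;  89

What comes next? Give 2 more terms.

Positions 1, 3, 5, … form one subsequence and positions 2, 4, 6, … form another.
Subsequence A: -1, 17, 35, 53, 71, 89. Adding 18 each time.
Subsequence B: 3, -3, 3, -3, 3. Oscillating between 3 and -3.
Position 12 falls in subsequence B as its term 6, giving -3.
Position 13 → subsequence A, term 7 = 107.

-3, 107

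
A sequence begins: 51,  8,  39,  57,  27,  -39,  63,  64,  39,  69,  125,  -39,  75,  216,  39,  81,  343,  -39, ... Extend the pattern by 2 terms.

Split by position mod 3 into 3 tracks.
Track A: 51, 57, 63, 69, 75, 81. Arithmetic with common difference +6.
Track B: 8, 27, 64, 125, 216, 343. Perfect cubes starting at 2³.
Track C: 39, -39, 39, -39, 39, -39. Alternating ±39.
Position 19 falls in track A as its term 7, giving 87.
Position 20 → track B, term 7 = 512.

87, 512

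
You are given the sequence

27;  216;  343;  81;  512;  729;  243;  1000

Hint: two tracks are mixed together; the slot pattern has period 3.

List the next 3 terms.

The slot pattern repeats as ABB (period 3), so there are 2 interleaved tracks.
Track A is 27, 81, 243, which is powers of 3.
Track B is 216, 343, 512, 729, 1000, which is the cubes 6³, 7³, 8³, ….
The 9th slot belongs to track B; its 6th term is 1331.
The 10th slot belongs to track A; its 4th term is 729.
Position 11 falls in track B as its term 7, giving 1728.

1331, 729, 1728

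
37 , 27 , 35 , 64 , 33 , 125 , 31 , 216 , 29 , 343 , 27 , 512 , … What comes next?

25

Taking every 2nd term gives 2 separate tracks.
Track A is 37, 35, 33, 31, 29, 27, which is linear: a_n = 39 − 2·n.
Track B is 27, 64, 125, 216, 343, 512, which is consecutive cubes n³ from n = 3.
Term 13 comes from track A (its 7th entry): 25.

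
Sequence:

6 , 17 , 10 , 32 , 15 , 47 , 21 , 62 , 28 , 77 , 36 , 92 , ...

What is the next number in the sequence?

Split by position mod 2 into 2 tracks.
Track A: 6, 10, 15, 21, 28, 36 — triangular numbers starting at T_3.
Track B: 17, 32, 47, 62, 77, 92 — arithmetic, step +15.
Position 13 falls in track A as its term 7, giving 45.

45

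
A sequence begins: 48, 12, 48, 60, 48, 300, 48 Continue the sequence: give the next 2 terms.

1500, 48

Split by position mod 2 into 2 tracks.
Stream A: 48, 48, 48, 48 — constant 48.
Stream B: 12, 60, 300 — multiplying by 5 each time.
Position 8 falls in stream B as its term 4, giving 1500.
Position 9 → stream A, term 5 = 48.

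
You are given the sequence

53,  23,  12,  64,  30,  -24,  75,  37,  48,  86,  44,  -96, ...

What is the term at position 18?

Read the sequence 3 terms at a time; column i is its own pattern.
Subsequence A = 53, 64, 75, 86: arithmetic, step +11.
Subsequence B = 23, 30, 37, 44: arithmetic with common difference +7.
Subsequence C = 12, -24, 48, -96: geometric with ratio -2.
The 18th slot belongs to subsequence C; its 6th term is -384.

-384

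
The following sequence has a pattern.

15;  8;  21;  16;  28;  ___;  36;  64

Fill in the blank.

32

Positions 1, 3, 5, … form one subsequence and positions 2, 4, 6, … form another.
Track A is 15, 21, 28, 36, which is triangular numbers starting at T_5.
Track B is 8, 16, ?, 64, which is successive powers of 2.
Track B's pattern makes the blank 32.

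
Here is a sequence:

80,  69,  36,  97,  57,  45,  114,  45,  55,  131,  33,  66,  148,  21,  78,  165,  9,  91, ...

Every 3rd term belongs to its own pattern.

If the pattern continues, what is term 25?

Read the sequence 3 terms at a time; column i is its own pattern.
Track A is 80, 97, 114, 131, 148, 165, which is arithmetic with common difference +17.
Track B is 69, 57, 45, 33, 21, 9, which is arithmetic with common difference −12.
Track C is 36, 45, 55, 66, 78, 91, which is triangular numbers starting at T_8.
Term 25 comes from track A (its 9th entry): 216.

216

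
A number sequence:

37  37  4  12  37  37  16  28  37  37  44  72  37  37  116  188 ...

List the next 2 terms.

Positions follow the repeating pattern AABB; grouping by letter gives 2 tracks.
Subsequence A: 37, 37, 37, 37, 37, 37, 37, 37 — always 37.
Subsequence B: 4, 12, 16, 28, 44, 72, 116, 188 — Fibonacci-style (each term is the sum of the two before it).
The 17th slot belongs to subsequence A; its 9th term is 37.
Term 18 comes from subsequence A (its 10th entry): 37.

37, 37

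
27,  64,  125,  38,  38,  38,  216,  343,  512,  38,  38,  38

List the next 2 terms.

729, 1000

Positions follow the repeating pattern AAABBB; grouping by letter gives 2 tracks.
Stream A = 27, 64, 125, 216, 343, 512: the cubes 3³, 4³, 5³, ….
Stream B = 38, 38, 38, 38, 38, 38: the constant sequence 38.
The 13th slot belongs to stream A; its 7th term is 729.
Position 14 falls in stream A as its term 8, giving 1000.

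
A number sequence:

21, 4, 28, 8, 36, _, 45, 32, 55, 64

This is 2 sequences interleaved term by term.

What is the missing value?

Positions 1, 3, 5, … form one subsequence and positions 2, 4, 6, … form another.
Track A is 21, 28, 36, 45, 55, which is the triangular numbers T_6, T_7, ….
Track B is 4, 8, ?, 32, 64, which is powers of 2.
Filling track B at index 3 by its rule yields 16.

16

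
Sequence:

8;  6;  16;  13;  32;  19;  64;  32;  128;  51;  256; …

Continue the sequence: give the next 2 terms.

The terms cycle through 2 interleaved subsequences.
Track A = 8, 16, 32, 64, 128, 256: powers of 2.
Track B = 6, 13, 19, 32, 51: a Fibonacci-like recurrence a_n = a_{n-1} + a_{n-2}.
Position 12 falls in track B as its term 6, giving 83.
Term 13 comes from track A (its 7th entry): 512.

83, 512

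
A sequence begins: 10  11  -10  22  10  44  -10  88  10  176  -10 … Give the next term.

352

Odd-indexed and even-indexed terms follow separate rules.
Track A: 10, -10, 10, -10, 10, -10 (alternating ±10).
Track B: 11, 22, 44, 88, 176 (a geometric progression (common ratio 2)).
Position 12 falls in track B as its term 6, giving 352.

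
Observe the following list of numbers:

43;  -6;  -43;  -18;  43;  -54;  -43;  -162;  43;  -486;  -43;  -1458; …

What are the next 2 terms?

43, -4374

Taking every 2nd term gives 2 separate tracks.
Track A: 43, -43, 43, -43, 43, -43 — alternating ±43.
Track B: -6, -18, -54, -162, -486, -1458 — a geometric progression (common ratio 3).
The 13th slot belongs to track A; its 7th term is 43.
Position 14 falls in track B as its term 7, giving -4374.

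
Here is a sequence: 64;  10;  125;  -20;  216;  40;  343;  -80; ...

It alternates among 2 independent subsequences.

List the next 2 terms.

512, 160

The terms cycle through 2 interleaved subsequences.
Subsequence A: 64, 125, 216, 343. Consecutive cubes n³ from n = 4.
Subsequence B: 10, -20, 40, -80. A geometric progression (common ratio -2).
Position 9 → subsequence A, term 5 = 512.
Term 10 comes from subsequence B (its 5th entry): 160.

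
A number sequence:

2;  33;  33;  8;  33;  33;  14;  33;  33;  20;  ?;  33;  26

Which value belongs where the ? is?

The slot pattern repeats as ABB (period 3), so there are 2 interleaved tracks.
Subsequence A: 2, 8, 14, 20, 26 — arithmetic, step +6.
Subsequence B: 33, 33, 33, 33, 33, 33, ?, 33 — constant 33.
The gap is subsequence B's term 7; the rule gives 33.

33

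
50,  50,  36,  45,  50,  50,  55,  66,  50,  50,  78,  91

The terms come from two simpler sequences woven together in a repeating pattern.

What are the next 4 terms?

50, 50, 105, 120

Positions follow the repeating pattern AABB; grouping by letter gives 2 tracks.
Subsequence A is 50, 50, 50, 50, 50, 50, which is constant 50.
Subsequence B is 36, 45, 55, 66, 78, 91, which is triangular numbers n(n+1)/2 for n = 8, 9, ….
Position 13 → subsequence A, term 7 = 50.
Position 14 → subsequence A, term 8 = 50.
Position 15 → subsequence B, term 7 = 105.
Term 16 comes from subsequence B (its 8th entry): 120.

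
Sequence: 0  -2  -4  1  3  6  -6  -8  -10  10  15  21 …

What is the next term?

Reading positions in blocks of 6 reveals the pattern AAABBB — 2 tracks woven together.
Stream A is 0, -2, -4, -6, -8, -10, which is subtracting 2 each time.
Stream B is 1, 3, 6, 10, 15, 21, which is triangular numbers starting at T_1.
Position 13 falls in stream A as its term 7, giving -12.

-12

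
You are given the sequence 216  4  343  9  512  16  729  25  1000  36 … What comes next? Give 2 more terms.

1331, 49

Split by position mod 2 into 2 tracks.
Subsequence A is 216, 343, 512, 729, 1000, which is consecutive cubes n³ from n = 6.
Subsequence B is 4, 9, 16, 25, 36, which is the squares 2², 3², 4², ….
The 11th slot belongs to subsequence A; its 6th term is 1331.
Position 12 falls in subsequence B as its term 6, giving 49.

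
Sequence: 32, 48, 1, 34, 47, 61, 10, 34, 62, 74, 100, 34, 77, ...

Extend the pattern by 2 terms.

Split by position mod 4 into 4 tracks.
Subsequence A: 32, 47, 62, 77 (linear: a_n = 17 + 15·n).
Subsequence B: 48, 61, 74 (adding 13 each time).
Subsequence C: 1, 10, 100 (powers 10^0, 10^1, 10^2, …).
Subsequence D: 34, 34, 34 (the constant sequence 34).
The 14th slot belongs to subsequence B; its 4th term is 87.
The 15th slot belongs to subsequence C; its 4th term is 1000.

87, 1000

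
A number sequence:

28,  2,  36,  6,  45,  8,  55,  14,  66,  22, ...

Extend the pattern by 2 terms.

Taking every 2nd term gives 2 separate tracks.
Track A = 28, 36, 45, 55, 66: triangular numbers n(n+1)/2 for n = 7, 8, ….
Track B = 2, 6, 8, 14, 22: each term equals the sum of the previous two.
Position 11 → track A, term 6 = 78.
The 12th slot belongs to track B; its 6th term is 36.

78, 36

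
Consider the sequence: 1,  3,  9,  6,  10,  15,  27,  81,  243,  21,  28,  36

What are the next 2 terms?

Reading positions in blocks of 6 reveals the pattern AAABBB — 2 tracks woven together.
Stream A: 1, 3, 9, 27, 81, 243. Powers of 3.
Stream B: 6, 10, 15, 21, 28, 36. The triangular numbers T_3, T_4, ….
Term 13 comes from stream A (its 7th entry): 729.
The 14th slot belongs to stream A; its 8th term is 2187.

729, 2187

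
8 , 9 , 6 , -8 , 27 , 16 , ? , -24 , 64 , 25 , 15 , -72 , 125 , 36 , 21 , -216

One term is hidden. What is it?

10

The terms cycle through 4 interleaved subsequences.
Track A = 8, 27, 64, 125: perfect cubes starting at 2³.
Track B = 9, 16, 25, 36: perfect squares starting at 3².
Track C = 6, ?, 15, 21: triangular numbers starting at T_3.
Track D = -8, -24, -72, -216: a geometric progression (common ratio 3).
Track C's pattern makes the blank 10.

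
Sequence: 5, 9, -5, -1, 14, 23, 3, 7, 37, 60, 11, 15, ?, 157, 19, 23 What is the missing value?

Reading positions in blocks of 4 reveals the pattern AABB — 2 tracks woven together.
Track A: 5, 9, 14, 23, 37, 60, ?, 157 — each term equals the sum of the previous two.
Track B: -5, -1, 3, 7, 11, 15, 19, 23 — linear: a_n = -9 + 4·n.
So the missing entry in track A is 97.

97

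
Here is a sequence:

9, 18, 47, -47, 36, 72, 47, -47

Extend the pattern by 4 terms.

Reading positions in blocks of 4 reveals the pattern AABB — 2 tracks woven together.
Track A = 9, 18, 36, 72: multiplying by 2 each time.
Track B = 47, -47, 47, -47: oscillating between 47 and -47.
Position 9 falls in track A as its term 5, giving 144.
The 10th slot belongs to track A; its 6th term is 288.
Position 11 → track B, term 5 = 47.
Position 12 falls in track B as its term 6, giving -47.

144, 288, 47, -47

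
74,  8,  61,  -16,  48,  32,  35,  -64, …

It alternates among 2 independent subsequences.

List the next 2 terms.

22, 128

Positions 1, 3, 5, … form one subsequence and positions 2, 4, 6, … form another.
Stream A: 74, 61, 48, 35 — arithmetic with common difference −13.
Stream B: 8, -16, 32, -64 — multiplying by -2 each time.
Position 9 → stream A, term 5 = 22.
Position 10 falls in stream B as its term 5, giving 128.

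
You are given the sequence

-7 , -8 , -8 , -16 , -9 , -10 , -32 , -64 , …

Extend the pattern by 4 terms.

-11, -12, -128, -256

Positions follow the repeating pattern AABB; grouping by letter gives 2 tracks.
Track A is -7, -8, -9, -10, which is subtracting 1 each time.
Track B is -8, -16, -32, -64, which is geometric with ratio 2.
Position 9 falls in track A as its term 5, giving -11.
Term 10 comes from track A (its 6th entry): -12.
Position 11 → track B, term 5 = -128.
Position 12 → track B, term 6 = -256.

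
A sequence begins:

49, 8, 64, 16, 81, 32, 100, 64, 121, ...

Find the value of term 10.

Odd-indexed and even-indexed terms follow separate rules.
Stream A = 49, 64, 81, 100, 121: the squares 7², 8², 9², ….
Stream B = 8, 16, 32, 64: powers 2^3, 2^4, 2^5, ….
Term 10 comes from stream B (its 5th entry): 128.

128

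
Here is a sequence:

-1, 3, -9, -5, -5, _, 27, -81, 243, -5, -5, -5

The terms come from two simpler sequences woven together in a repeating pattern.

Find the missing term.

-5

Reading positions in blocks of 6 reveals the pattern AAABBB — 2 tracks woven together.
Subsequence A: -1, 3, -9, 27, -81, 243. Geometric with ratio -3.
Subsequence B: -5, -5, ?, -5, -5, -5. Always -5.
Filling subsequence B at index 3 by its rule yields -5.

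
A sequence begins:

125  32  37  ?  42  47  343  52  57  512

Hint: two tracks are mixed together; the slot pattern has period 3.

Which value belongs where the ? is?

Positions follow the repeating pattern ABB; grouping by letter gives 2 tracks.
Stream A: 125, ?, 343, 512 (perfect cubes starting at 5³).
Stream B: 32, 37, 42, 47, 52, 57 (adding 5 each time).
The gap is stream A's term 2; the rule gives 216.

216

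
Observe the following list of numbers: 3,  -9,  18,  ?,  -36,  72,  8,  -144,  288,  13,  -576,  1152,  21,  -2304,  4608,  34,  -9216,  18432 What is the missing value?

Reading positions in blocks of 3 reveals the pattern ABB — 2 tracks woven together.
Track A: 3, ?, 8, 13, 21, 34 (a Fibonacci-like recurrence a_n = a_{n-1} + a_{n-2}).
Track B: -9, 18, -36, 72, -144, 288, -576, 1152, -2304, 4608, -9216, 18432 (multiplying by -2 each time).
Filling track A at index 2 by its rule yields 5.

5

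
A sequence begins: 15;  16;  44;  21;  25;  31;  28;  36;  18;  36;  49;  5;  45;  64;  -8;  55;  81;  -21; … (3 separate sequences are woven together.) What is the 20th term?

Read the sequence 3 terms at a time; column i is its own pattern.
Subsequence A: 15, 21, 28, 36, 45, 55 — the triangular numbers T_5, T_6, ….
Subsequence B: 16, 25, 36, 49, 64, 81 — the squares 4², 5², 6², ….
Subsequence C: 44, 31, 18, 5, -8, -21 — arithmetic, step −13.
Term 20 comes from subsequence B (its 7th entry): 100.

100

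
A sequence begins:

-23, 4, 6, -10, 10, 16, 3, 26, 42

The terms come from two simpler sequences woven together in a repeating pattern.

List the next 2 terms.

The slot pattern repeats as ABB (period 3), so there are 2 interleaved tracks.
Track A = -23, -10, 3: linear: a_n = -36 + 13·n.
Track B = 4, 6, 10, 16, 26, 42: each term equals the sum of the previous two.
The 10th slot belongs to track A; its 4th term is 16.
Term 11 comes from track B (its 7th entry): 68.

16, 68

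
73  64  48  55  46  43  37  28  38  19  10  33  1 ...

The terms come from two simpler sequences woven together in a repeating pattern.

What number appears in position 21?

18

Positions follow the repeating pattern AAB; grouping by letter gives 2 tracks.
Stream A: 73, 64, 55, 46, 37, 28, 19, 10, 1. Arithmetic with common difference −9.
Stream B: 48, 43, 38, 33. Arithmetic, step −5.
Term 21 comes from stream B (its 7th entry): 18.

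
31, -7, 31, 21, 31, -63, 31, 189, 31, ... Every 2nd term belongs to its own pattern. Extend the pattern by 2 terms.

-567, 31

Taking every 2nd term gives 2 separate tracks.
Track A = 31, 31, 31, 31, 31: the constant sequence 31.
Track B = -7, 21, -63, 189: multiplying by -3 each time.
Position 10 → track B, term 5 = -567.
Term 11 comes from track A (its 6th entry): 31.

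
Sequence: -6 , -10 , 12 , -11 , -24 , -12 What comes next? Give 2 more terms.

Odd-indexed and even-indexed terms follow separate rules.
Subsequence A is -6, 12, -24, which is geometric, ×-2 each step.
Subsequence B is -10, -11, -12, which is arithmetic, step −1.
Position 7 falls in subsequence A as its term 4, giving 48.
Term 8 comes from subsequence B (its 4th entry): -13.

48, -13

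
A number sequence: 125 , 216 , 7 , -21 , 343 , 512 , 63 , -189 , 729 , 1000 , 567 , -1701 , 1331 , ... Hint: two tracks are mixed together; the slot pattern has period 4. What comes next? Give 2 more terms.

1728, 5103

Positions follow the repeating pattern AABB; grouping by letter gives 2 tracks.
Subsequence A is 125, 216, 343, 512, 729, 1000, 1331, which is consecutive cubes n³ from n = 5.
Subsequence B is 7, -21, 63, -189, 567, -1701, which is geometric, ×-3 each step.
Position 14 falls in subsequence A as its term 8, giving 1728.
Position 15 → subsequence B, term 7 = 5103.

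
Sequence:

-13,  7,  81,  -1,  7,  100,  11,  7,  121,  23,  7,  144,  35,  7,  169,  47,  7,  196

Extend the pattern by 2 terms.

Split by position mod 3: positions 1, 4, 7, … form one track, and each other residue class forms its own.
Track A: -13, -1, 11, 23, 35, 47 (arithmetic, step +12).
Track B: 7, 7, 7, 7, 7, 7 (constant 7).
Track C: 81, 100, 121, 144, 169, 196 (consecutive squares n² from n = 9).
The 19th slot belongs to track A; its 7th term is 59.
Position 20 → track B, term 7 = 7.

59, 7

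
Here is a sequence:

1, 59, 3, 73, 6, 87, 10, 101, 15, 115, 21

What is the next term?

Taking every 2nd term gives 2 separate tracks.
Stream A is 1, 3, 6, 10, 15, 21, which is triangular numbers starting at T_1.
Stream B is 59, 73, 87, 101, 115, which is adding 14 each time.
Position 12 falls in stream B as its term 6, giving 129.

129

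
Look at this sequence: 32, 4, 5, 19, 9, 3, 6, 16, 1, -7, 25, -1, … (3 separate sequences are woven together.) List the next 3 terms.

Read the sequence 3 terms at a time; column i is its own pattern.
Stream A: 32, 19, 6, -7 — arithmetic, step −13.
Stream B: 4, 9, 16, 25 — perfect squares starting at 2².
Stream C: 5, 3, 1, -1 — subtracting 2 each time.
Position 13 falls in stream A as its term 5, giving -20.
The 14th slot belongs to stream B; its 5th term is 36.
Position 15 → stream C, term 5 = -3.

-20, 36, -3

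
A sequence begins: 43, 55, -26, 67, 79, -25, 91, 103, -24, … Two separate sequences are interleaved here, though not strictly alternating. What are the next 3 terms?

115, 127, -23

Positions follow the repeating pattern AAB; grouping by letter gives 2 tracks.
Stream A: 43, 55, 67, 79, 91, 103 (arithmetic, step +12).
Stream B: -26, -25, -24 (adding 1 each time).
Position 10 → stream A, term 7 = 115.
Position 11 falls in stream A as its term 8, giving 127.
Position 12 → stream B, term 4 = -23.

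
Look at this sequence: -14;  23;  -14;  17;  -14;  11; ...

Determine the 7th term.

-14

The terms cycle through 2 interleaved subsequences.
Subsequence A: -14, -14, -14. Constant -14.
Subsequence B: 23, 17, 11. Arithmetic with common difference −6.
Term 7 comes from subsequence A (its 4th entry): -14.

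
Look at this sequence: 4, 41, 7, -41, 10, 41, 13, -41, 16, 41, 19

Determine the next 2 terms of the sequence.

Odd-indexed and even-indexed terms follow separate rules.
Stream A is 4, 7, 10, 13, 16, 19, which is linear: a_n = 1 + 3·n.
Stream B is 41, -41, 41, -41, 41, which is oscillating between 41 and -41.
The 12th slot belongs to stream B; its 6th term is -41.
The 13th slot belongs to stream A; its 7th term is 22.

-41, 22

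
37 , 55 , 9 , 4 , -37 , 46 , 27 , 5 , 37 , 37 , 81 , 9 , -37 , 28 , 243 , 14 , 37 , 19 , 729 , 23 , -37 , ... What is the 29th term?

Read the sequence 4 terms at a time; column i is its own pattern.
Track A is 37, -37, 37, -37, 37, -37, which is alternating ±37.
Track B is 55, 46, 37, 28, 19, which is subtracting 9 each time.
Track C is 9, 27, 81, 243, 729, which is geometric, ×3 each step.
Track D is 4, 5, 9, 14, 23, which is a Fibonacci-like recurrence a_n = a_{n-1} + a_{n-2}.
The 29th slot belongs to track A; its 8th term is -37.

-37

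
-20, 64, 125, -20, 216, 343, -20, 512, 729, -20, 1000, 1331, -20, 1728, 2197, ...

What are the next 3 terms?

The slot pattern repeats as ABB (period 3), so there are 2 interleaved tracks.
Track A is -20, -20, -20, -20, -20, which is always -20.
Track B is 64, 125, 216, 343, 512, 729, 1000, 1331, 1728, 2197, which is the cubes 4³, 5³, 6³, ….
The 16th slot belongs to track A; its 6th term is -20.
Term 17 comes from track B (its 11th entry): 2744.
Term 18 comes from track B (its 12th entry): 3375.

-20, 2744, 3375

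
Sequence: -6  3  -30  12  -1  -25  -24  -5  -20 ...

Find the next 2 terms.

Split by position mod 3: positions 1, 4, 7, … form one track, and each other residue class forms its own.
Track A: -6, 12, -24 (multiplying by -2 each time).
Track B: 3, -1, -5 (linear: a_n = 7 − 4·n).
Track C: -30, -25, -20 (linear: a_n = -35 + 5·n).
The 10th slot belongs to track A; its 4th term is 48.
Position 11 → track B, term 4 = -9.

48, -9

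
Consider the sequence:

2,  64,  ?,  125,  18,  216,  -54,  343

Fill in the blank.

The terms cycle through 2 interleaved subsequences.
Track A: 2, ?, 18, -54 (a geometric progression (common ratio -3)).
Track B: 64, 125, 216, 343 (the cubes 4³, 5³, 6³, …).
Filling track A at index 2 by its rule yields -6.

-6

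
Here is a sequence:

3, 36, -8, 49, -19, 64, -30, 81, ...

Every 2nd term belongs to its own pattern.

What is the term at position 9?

Positions 1, 3, 5, … form one subsequence and positions 2, 4, 6, … form another.
Subsequence A = 3, -8, -19, -30: linear: a_n = 14 − 11·n.
Subsequence B = 36, 49, 64, 81: consecutive squares n² from n = 6.
The 9th slot belongs to subsequence A; its 5th term is -41.

-41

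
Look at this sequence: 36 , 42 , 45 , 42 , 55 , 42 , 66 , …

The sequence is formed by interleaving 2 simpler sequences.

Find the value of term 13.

105

Odd-indexed and even-indexed terms follow separate rules.
Track A: 36, 45, 55, 66. Triangular numbers n(n+1)/2 for n = 8, 9, ….
Track B: 42, 42, 42. Constant 42.
Position 13 falls in track A as its term 7, giving 105.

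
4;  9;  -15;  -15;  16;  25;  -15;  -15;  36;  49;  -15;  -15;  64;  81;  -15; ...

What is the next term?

-15

Reading positions in blocks of 4 reveals the pattern AABB — 2 tracks woven together.
Stream A is 4, 9, 16, 25, 36, 49, 64, 81, which is consecutive squares n² from n = 2.
Stream B is -15, -15, -15, -15, -15, -15, -15, which is the constant sequence -15.
Position 16 → stream B, term 8 = -15.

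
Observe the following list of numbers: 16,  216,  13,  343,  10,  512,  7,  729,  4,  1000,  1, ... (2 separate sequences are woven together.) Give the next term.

1331

Positions 1, 3, 5, … form one subsequence and positions 2, 4, 6, … form another.
Stream A = 16, 13, 10, 7, 4, 1: arithmetic, step −3.
Stream B = 216, 343, 512, 729, 1000: perfect cubes starting at 6³.
Position 12 → stream B, term 6 = 1331.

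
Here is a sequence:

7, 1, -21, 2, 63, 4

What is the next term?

-189

The terms cycle through 2 interleaved subsequences.
Track A = 7, -21, 63: a geometric progression (common ratio -3).
Track B = 1, 2, 4: powers of 2.
The 7th slot belongs to track A; its 4th term is -189.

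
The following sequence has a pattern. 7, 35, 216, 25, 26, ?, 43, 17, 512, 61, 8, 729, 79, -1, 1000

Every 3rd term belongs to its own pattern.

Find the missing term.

Split by position mod 3: positions 1, 4, 7, … form one track, and each other residue class forms its own.
Track A: 7, 25, 43, 61, 79 (arithmetic with common difference +18).
Track B: 35, 26, 17, 8, -1 (arithmetic with common difference −9).
Track C: 216, ?, 512, 729, 1000 (perfect cubes starting at 6³).
Filling track C at index 2 by its rule yields 343.

343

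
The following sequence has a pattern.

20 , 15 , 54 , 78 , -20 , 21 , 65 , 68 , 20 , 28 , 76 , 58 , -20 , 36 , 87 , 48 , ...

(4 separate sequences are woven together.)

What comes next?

Split by position mod 4 into 4 tracks.
Track A: 20, -20, 20, -20 (alternating ±20).
Track B: 15, 21, 28, 36 (the triangular numbers T_5, T_6, …).
Track C: 54, 65, 76, 87 (adding 11 each time).
Track D: 78, 68, 58, 48 (linear: a_n = 88 − 10·n).
The 17th slot belongs to track A; its 5th term is 20.

20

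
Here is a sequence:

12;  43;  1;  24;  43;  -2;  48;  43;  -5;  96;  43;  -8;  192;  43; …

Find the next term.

-11

Split by position mod 3: positions 1, 4, 7, … form one track, and each other residue class forms its own.
Subsequence A: 12, 24, 48, 96, 192 (multiplying by 2 each time).
Subsequence B: 43, 43, 43, 43, 43 (the constant sequence 43).
Subsequence C: 1, -2, -5, -8 (arithmetic, step −3).
Position 15 → subsequence C, term 5 = -11.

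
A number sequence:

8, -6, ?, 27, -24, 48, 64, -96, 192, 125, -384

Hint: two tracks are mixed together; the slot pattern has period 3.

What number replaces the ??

Positions follow the repeating pattern ABB; grouping by letter gives 2 tracks.
Track A is 8, 27, 64, 125, which is the cubes 2³, 3³, 4³, ….
Track B is -6, ?, -24, 48, -96, 192, -384, which is multiplying by -2 each time.
Filling track B at index 2 by its rule yields 12.

12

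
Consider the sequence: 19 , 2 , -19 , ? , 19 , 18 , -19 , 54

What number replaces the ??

6

The terms cycle through 2 interleaved subsequences.
Track A: 19, -19, 19, -19 — the oscillation 19·(−1)^(n+1).
Track B: 2, ?, 18, 54 — multiplying by 3 each time.
So the missing entry in track B is 6.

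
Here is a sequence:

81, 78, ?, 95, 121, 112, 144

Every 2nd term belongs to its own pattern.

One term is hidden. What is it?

100

Positions 1, 3, 5, … form one subsequence and positions 2, 4, 6, … form another.
Subsequence A: 81, ?, 121, 144 (the squares 9², 10², 11², …).
Subsequence B: 78, 95, 112 (adding 17 each time).
Subsequence A's pattern makes the blank 100.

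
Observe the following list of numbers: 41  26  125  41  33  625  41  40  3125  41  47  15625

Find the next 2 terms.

The terms cycle through 3 interleaved subsequences.
Stream A: 41, 41, 41, 41 (always 41).
Stream B: 26, 33, 40, 47 (linear: a_n = 19 + 7·n).
Stream C: 125, 625, 3125, 15625 (powers of 5).
Position 13 falls in stream A as its term 5, giving 41.
Term 14 comes from stream B (its 5th entry): 54.

41, 54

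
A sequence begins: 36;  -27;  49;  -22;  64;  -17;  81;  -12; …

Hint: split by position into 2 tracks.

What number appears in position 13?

The terms cycle through 2 interleaved subsequences.
Track A: 36, 49, 64, 81. The squares 6², 7², 8², ….
Track B: -27, -22, -17, -12. Arithmetic with common difference +5.
Position 13 → track A, term 7 = 144.

144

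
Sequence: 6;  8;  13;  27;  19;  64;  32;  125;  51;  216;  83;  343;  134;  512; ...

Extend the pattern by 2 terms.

Odd-indexed and even-indexed terms follow separate rules.
Subsequence A is 6, 13, 19, 32, 51, 83, 134, which is a Fibonacci-like recurrence a_n = a_{n-1} + a_{n-2}.
Subsequence B is 8, 27, 64, 125, 216, 343, 512, which is consecutive cubes n³ from n = 2.
Term 15 comes from subsequence A (its 8th entry): 217.
The 16th slot belongs to subsequence B; its 8th term is 729.

217, 729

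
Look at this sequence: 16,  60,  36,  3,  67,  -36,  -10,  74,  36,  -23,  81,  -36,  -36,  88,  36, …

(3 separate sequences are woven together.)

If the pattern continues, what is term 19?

Read the sequence 3 terms at a time; column i is its own pattern.
Subsequence A is 16, 3, -10, -23, -36, which is arithmetic, step −13.
Subsequence B is 60, 67, 74, 81, 88, which is arithmetic with common difference +7.
Subsequence C is 36, -36, 36, -36, 36, which is the oscillation 36·(−1)^(n+1).
The 19th slot belongs to subsequence A; its 7th term is -62.

-62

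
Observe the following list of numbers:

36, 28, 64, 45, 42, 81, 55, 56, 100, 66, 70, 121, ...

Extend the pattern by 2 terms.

Split by position mod 3: positions 1, 4, 7, … form one track, and each other residue class forms its own.
Stream A: 36, 45, 55, 66 — the triangular numbers T_8, T_9, ….
Stream B: 28, 42, 56, 70 — adding 14 each time.
Stream C: 64, 81, 100, 121 — the squares 8², 9², 10², ….
Position 13 → stream A, term 5 = 78.
Position 14 falls in stream B as its term 5, giving 84.

78, 84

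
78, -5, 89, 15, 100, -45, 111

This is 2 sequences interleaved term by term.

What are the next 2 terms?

Odd-indexed and even-indexed terms follow separate rules.
Stream A is 78, 89, 100, 111, which is arithmetic, step +11.
Stream B is -5, 15, -45, which is geometric with ratio -3.
Position 8 falls in stream B as its term 4, giving 135.
The 9th slot belongs to stream A; its 5th term is 122.

135, 122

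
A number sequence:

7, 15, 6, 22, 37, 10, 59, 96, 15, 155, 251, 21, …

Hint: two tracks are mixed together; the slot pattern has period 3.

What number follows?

406

The slot pattern repeats as AAB (period 3), so there are 2 interleaved tracks.
Stream A = 7, 15, 22, 37, 59, 96, 155, 251: a Fibonacci-like recurrence a_n = a_{n-1} + a_{n-2}.
Stream B = 6, 10, 15, 21: triangular numbers n(n+1)/2 for n = 3, 4, ….
The 13th slot belongs to stream A; its 9th term is 406.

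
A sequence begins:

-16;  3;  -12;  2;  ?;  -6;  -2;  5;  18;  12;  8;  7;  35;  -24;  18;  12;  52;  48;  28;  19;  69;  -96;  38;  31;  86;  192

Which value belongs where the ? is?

1

Split by position mod 4 into 4 tracks.
Subsequence A: -16, ?, 18, 35, 52, 69, 86 — linear: a_n = -33 + 17·n.
Subsequence B: 3, -6, 12, -24, 48, -96, 192 — geometric with ratio -2.
Subsequence C: -12, -2, 8, 18, 28, 38 — linear: a_n = -22 + 10·n.
Subsequence D: 2, 5, 7, 12, 19, 31 — Fibonacci-style (each term is the sum of the two before it).
So the missing entry in subsequence A is 1.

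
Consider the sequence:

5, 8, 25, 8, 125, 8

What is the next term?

625

Split by position mod 2 into 2 tracks.
Track A: 5, 25, 125 — powers 5^1, 5^2, 5^3, ….
Track B: 8, 8, 8 — always 8.
The 7th slot belongs to track A; its 4th term is 625.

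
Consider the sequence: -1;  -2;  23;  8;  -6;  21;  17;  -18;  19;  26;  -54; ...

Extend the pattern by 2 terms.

17, 35

Split by position mod 3 into 3 tracks.
Subsequence A is -1, 8, 17, 26, which is adding 9 each time.
Subsequence B is -2, -6, -18, -54, which is multiplying by 3 each time.
Subsequence C is 23, 21, 19, which is subtracting 2 each time.
Position 12 falls in subsequence C as its term 4, giving 17.
Term 13 comes from subsequence A (its 5th entry): 35.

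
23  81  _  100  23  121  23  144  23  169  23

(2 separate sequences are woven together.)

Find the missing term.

23

Taking every 2nd term gives 2 separate tracks.
Track A: 23, ?, 23, 23, 23, 23 (the constant sequence 23).
Track B: 81, 100, 121, 144, 169 (consecutive squares n² from n = 9).
Filling track A at index 2 by its rule yields 23.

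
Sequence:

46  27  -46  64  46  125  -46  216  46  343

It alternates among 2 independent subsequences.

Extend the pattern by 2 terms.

-46, 512

Positions 1, 3, 5, … form one subsequence and positions 2, 4, 6, … form another.
Stream A: 46, -46, 46, -46, 46. Alternating ±46.
Stream B: 27, 64, 125, 216, 343. Consecutive cubes n³ from n = 3.
Term 11 comes from stream A (its 6th entry): -46.
Position 12 falls in stream B as its term 6, giving 512.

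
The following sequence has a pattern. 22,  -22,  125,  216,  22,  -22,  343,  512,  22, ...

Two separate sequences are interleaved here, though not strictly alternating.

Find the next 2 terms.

-22, 729

Positions follow the repeating pattern AABB; grouping by letter gives 2 tracks.
Track A is 22, -22, 22, -22, 22, which is the oscillation 22·(−1)^(n+1).
Track B is 125, 216, 343, 512, which is the cubes 5³, 6³, 7³, ….
The 10th slot belongs to track A; its 6th term is -22.
Term 11 comes from track B (its 5th entry): 729.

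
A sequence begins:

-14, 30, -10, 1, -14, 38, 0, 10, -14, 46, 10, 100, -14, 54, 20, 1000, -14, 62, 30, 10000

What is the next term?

Read the sequence 4 terms at a time; column i is its own pattern.
Subsequence A = -14, -14, -14, -14, -14: the constant sequence -14.
Subsequence B = 30, 38, 46, 54, 62: linear: a_n = 22 + 8·n.
Subsequence C = -10, 0, 10, 20, 30: arithmetic, step +10.
Subsequence D = 1, 10, 100, 1000, 10000: multiplying by 10 each time.
Position 21 → subsequence A, term 6 = -14.

-14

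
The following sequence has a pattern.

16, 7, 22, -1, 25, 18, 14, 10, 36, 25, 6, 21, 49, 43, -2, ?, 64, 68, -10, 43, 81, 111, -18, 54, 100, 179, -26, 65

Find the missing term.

The terms cycle through 4 interleaved subsequences.
Track A is 16, 25, 36, 49, 64, 81, 100, which is consecutive squares n² from n = 4.
Track B is 7, 18, 25, 43, 68, 111, 179, which is each term equals the sum of the previous two.
Track C is 22, 14, 6, -2, -10, -18, -26, which is subtracting 8 each time.
Track D is -1, 10, 21, ?, 43, 54, 65, which is adding 11 each time.
Track D's pattern makes the blank 32.

32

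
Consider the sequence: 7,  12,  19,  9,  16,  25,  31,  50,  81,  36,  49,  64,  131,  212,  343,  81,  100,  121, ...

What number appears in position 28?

Positions follow the repeating pattern AAABBB; grouping by letter gives 2 tracks.
Subsequence A is 7, 12, 19, 31, 50, 81, 131, 212, 343, which is each term equals the sum of the previous two.
Subsequence B is 9, 16, 25, 36, 49, 64, 81, 100, 121, which is the squares 3², 4², 5², ….
Term 28 comes from subsequence B (its 13th entry): 225.

225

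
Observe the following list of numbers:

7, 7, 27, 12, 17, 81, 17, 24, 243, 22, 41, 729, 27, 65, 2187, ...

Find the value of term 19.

Split by position mod 3: positions 1, 4, 7, … form one track, and each other residue class forms its own.
Track A: 7, 12, 17, 22, 27. Linear: a_n = 2 + 5·n.
Track B: 7, 17, 24, 41, 65. A Fibonacci-like recurrence a_n = a_{n-1} + a_{n-2}.
Track C: 27, 81, 243, 729, 2187. Powers 3^3, 3^4, 3^5, ….
Term 19 comes from track A (its 7th entry): 37.

37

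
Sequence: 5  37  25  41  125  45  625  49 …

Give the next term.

Odd-indexed and even-indexed terms follow separate rules.
Subsequence A = 5, 25, 125, 625: successive powers of 5.
Subsequence B = 37, 41, 45, 49: arithmetic, step +4.
Position 9 falls in subsequence A as its term 5, giving 3125.

3125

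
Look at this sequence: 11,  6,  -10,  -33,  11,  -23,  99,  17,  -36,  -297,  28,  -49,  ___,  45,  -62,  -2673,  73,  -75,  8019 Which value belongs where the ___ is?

Split by position mod 3 into 3 tracks.
Stream A is 11, -33, 99, -297, ?, -2673, 8019, which is multiplying by -3 each time.
Stream B is 6, 11, 17, 28, 45, 73, which is each term equals the sum of the previous two.
Stream C is -10, -23, -36, -49, -62, -75, which is subtracting 13 each time.
Filling stream A at index 5 by its rule yields 891.

891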